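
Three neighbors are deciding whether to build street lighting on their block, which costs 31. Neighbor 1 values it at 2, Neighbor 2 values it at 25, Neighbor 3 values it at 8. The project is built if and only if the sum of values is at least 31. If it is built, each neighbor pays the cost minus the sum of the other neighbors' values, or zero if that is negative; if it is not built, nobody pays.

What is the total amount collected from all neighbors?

25

Total value 35 ≥ cost 31, so it is built.
Neighbor 1: others sum to 33; max(0, 31 - 33) = 0.
Neighbor 2: others sum to 10; max(0, 31 - 10) = 21.
Neighbor 3: others sum to 27; max(0, 31 - 27) = 4.
Total collected = 0 + 21 + 4 = 25.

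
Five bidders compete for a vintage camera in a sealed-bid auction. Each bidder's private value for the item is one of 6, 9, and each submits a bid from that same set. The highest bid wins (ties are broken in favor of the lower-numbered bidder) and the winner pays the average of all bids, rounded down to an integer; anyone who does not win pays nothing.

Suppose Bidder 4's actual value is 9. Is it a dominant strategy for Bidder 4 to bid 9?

Check each profile of the others' bids and compare truth against every alternative bid.
Others bid (6, 6, 6, 6): truth gives 3, best alternative gives 0.
Others bid (6, 6, 6, 9): truth gives 2, best alternative gives 0.
Others bid (6, 6, 9, 6): truth gives 0, best alternative gives 0.
Others bid (6, 6, 9, 9): truth gives 0, best alternative gives 0.
Others bid (6, 9, 6, 6): truth gives 0, best alternative gives 0.
Others bid (6, 9, 6, 9): truth gives 0, best alternative gives 0.
(Remaining 10 profiles checked similarly; truth is weakly best in each.)
In every case the truthful bid is at least as good as any alternative, so it is a dominant strategy.

Yes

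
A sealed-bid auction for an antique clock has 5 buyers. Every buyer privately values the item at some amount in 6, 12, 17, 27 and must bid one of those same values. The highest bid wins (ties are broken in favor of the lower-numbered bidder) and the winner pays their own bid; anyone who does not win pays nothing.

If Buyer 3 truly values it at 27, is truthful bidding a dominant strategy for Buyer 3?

Consider the case where Buyer 1 bids 6, Buyer 2 bids 6, Buyer 4 bids 6 and Buyer 5 bids 6.
Truthful bid 27: wins, pays 27, utility 27 - 27 = 0.
Bid 12 instead: wins, pays 12, utility 27 - 12 = 15.
Since 15 > 0, bidding 12 is strictly better here, so truthful bidding is not dominant.

No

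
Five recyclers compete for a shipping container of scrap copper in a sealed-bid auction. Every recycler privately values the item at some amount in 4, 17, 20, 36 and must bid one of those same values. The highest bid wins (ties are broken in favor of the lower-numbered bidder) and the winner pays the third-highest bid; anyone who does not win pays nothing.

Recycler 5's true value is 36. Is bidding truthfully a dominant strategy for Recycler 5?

Yes

Check each profile of the others' bids and compare truth against every alternative bid.
Others bid (4, 4, 4, 20): truth gives 32, best alternative gives 0.
Others bid (4, 4, 20, 4): truth gives 32, best alternative gives 0.
Others bid (4, 20, 4, 4): truth gives 32, best alternative gives 0.
Others bid (20, 4, 4, 4): truth gives 32, best alternative gives 0.
Others bid (4, 4, 17, 20): truth gives 19, best alternative gives 0.
Others bid (4, 4, 20, 17): truth gives 19, best alternative gives 0.
(Remaining 250 profiles checked similarly; truth is weakly best in each.)
In every case the truthful bid is at least as good as any alternative, so it is a dominant strategy.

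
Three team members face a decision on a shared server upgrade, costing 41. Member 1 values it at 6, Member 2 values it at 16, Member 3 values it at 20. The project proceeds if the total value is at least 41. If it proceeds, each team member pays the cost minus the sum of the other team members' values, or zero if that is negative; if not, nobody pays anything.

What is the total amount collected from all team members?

Total value 42 ≥ cost 41, so it is built.
Member 1: others sum to 36; max(0, 41 - 36) = 5.
Member 2: others sum to 26; max(0, 41 - 26) = 15.
Member 3: others sum to 22; max(0, 41 - 22) = 19.
Total collected = 5 + 15 + 19 = 39.

39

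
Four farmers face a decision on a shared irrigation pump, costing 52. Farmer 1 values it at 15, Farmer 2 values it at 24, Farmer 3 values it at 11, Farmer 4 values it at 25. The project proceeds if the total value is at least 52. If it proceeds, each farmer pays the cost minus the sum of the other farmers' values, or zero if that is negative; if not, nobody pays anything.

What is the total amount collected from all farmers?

Total value 75 ≥ cost 52, so it is built.
Farmer 1: others sum to 60; max(0, 52 - 60) = 0.
Farmer 2: others sum to 51; max(0, 52 - 51) = 1.
Farmer 3: others sum to 64; max(0, 52 - 64) = 0.
Farmer 4: others sum to 50; max(0, 52 - 50) = 2.
Total collected = 0 + 1 + 0 + 2 = 3.

3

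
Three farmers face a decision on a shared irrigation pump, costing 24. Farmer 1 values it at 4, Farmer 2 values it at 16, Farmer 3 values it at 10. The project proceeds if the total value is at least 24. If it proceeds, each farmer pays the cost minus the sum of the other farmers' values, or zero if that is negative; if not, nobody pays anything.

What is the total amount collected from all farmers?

Total value 30 ≥ cost 24, so it is built.
Farmer 1: others sum to 26; max(0, 24 - 26) = 0.
Farmer 2: others sum to 14; max(0, 24 - 14) = 10.
Farmer 3: others sum to 20; max(0, 24 - 20) = 4.
Total collected = 0 + 10 + 4 = 14.

14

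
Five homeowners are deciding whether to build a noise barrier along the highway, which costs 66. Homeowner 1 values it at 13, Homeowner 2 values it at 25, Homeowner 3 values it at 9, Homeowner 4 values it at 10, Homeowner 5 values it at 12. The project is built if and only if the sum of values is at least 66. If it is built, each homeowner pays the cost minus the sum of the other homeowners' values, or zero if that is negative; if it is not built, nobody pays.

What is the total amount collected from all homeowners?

54

Total value 69 ≥ cost 66, so it is built.
Homeowner 1: others sum to 56; max(0, 66 - 56) = 10.
Homeowner 2: others sum to 44; max(0, 66 - 44) = 22.
Homeowner 3: others sum to 60; max(0, 66 - 60) = 6.
Homeowner 4: others sum to 59; max(0, 66 - 59) = 7.
Homeowner 5: others sum to 57; max(0, 66 - 57) = 9.
Total collected = 10 + 22 + 6 + 7 + 9 = 54.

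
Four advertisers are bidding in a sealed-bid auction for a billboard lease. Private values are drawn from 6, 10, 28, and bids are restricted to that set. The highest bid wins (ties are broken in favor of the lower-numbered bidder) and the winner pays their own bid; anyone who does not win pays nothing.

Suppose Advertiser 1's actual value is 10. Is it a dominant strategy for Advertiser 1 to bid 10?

Consider the case where Advertiser 2 bids 6, Advertiser 3 bids 6 and Advertiser 4 bids 6.
Truthful bid 10: wins, pays 10, utility 10 - 10 = 0.
Bid 6 instead: wins, pays 6, utility 10 - 6 = 4.
Since 4 > 0, bidding 6 is strictly better here, so truthful bidding is not dominant.

No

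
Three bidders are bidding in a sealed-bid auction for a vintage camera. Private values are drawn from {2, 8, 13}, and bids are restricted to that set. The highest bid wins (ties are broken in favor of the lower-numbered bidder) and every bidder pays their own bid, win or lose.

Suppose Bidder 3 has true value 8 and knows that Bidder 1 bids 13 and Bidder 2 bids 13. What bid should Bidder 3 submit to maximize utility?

Bid 2: loses but pays 2, utility -2.
Bid 8: loses but pays 8, utility -8.
Bid 13: loses but pays 13, utility -13.
The best choice is 2 with utility -2.

2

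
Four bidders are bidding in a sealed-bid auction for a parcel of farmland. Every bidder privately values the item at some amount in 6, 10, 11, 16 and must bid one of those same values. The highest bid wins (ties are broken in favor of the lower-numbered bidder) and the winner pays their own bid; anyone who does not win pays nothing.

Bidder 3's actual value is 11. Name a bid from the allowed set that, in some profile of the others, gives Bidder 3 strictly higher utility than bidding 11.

Suppose Bidder 1 bids 6, Bidder 2 bids 6 and Bidder 4 bids 6.
Bid 11: wins, pays 11, utility 11 - 11 = 0.
Bid 10: wins, pays 10, utility 11 - 10 = 1.
So bidding 10 beats truth here (1 > 0).

10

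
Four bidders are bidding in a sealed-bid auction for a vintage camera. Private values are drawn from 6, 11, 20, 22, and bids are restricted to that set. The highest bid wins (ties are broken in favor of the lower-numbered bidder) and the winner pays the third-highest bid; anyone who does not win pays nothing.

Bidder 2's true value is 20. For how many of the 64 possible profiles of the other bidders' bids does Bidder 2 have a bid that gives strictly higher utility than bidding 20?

12

Others bid (6, 6, 22): truth gives 0; bid 22 gives 14 > 0. Violating.
Others bid (6, 11, 22): truth gives 0; bid 22 gives 9 > 0. Violating.
Others bid (6, 22, 6): truth gives 0; bid 22 gives 14 > 0. Violating.
Others bid (6, 22, 11): truth gives 0; bid 22 gives 9 > 0. Violating.
Others bid (6, 6, 6): truth gives 14; no alternative beats it.
Others bid (6, 6, 11): truth gives 14; no alternative beats it.
(Checking all 64 profiles: 12 have a profitable deviation, 52 do not.)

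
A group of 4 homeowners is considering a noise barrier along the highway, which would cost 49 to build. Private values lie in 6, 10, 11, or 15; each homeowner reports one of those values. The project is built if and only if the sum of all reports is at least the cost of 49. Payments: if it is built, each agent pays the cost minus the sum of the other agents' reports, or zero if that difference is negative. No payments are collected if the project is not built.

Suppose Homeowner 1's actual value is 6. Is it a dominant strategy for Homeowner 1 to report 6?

Yes

Check each profile of the others' reports and compare truth against every alternative report.
Others report (10, 15, 15): truth gives 0, best alternative gives -3.
Others report (15, 10, 15): truth gives 0, best alternative gives -3.
Others report (15, 15, 10): truth gives 0, best alternative gives -3.
Others report (11, 15, 15): truth gives 0, best alternative gives -2.
Others report (15, 11, 15): truth gives 0, best alternative gives -2.
Others report (15, 15, 11): truth gives 0, best alternative gives -2.
(Remaining 58 profiles checked similarly; truth is weakly best in each.)
In every case the truthful report is at least as good as any alternative, so it is a dominant strategy.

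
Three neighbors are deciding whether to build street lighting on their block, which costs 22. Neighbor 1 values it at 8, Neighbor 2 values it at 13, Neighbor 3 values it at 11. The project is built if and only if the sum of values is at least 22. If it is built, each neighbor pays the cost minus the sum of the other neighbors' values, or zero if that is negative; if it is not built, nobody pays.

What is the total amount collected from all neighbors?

4

Total value 32 ≥ cost 22, so it is built.
Neighbor 1: others sum to 24; max(0, 22 - 24) = 0.
Neighbor 2: others sum to 19; max(0, 22 - 19) = 3.
Neighbor 3: others sum to 21; max(0, 22 - 21) = 1.
Total collected = 0 + 3 + 1 = 4.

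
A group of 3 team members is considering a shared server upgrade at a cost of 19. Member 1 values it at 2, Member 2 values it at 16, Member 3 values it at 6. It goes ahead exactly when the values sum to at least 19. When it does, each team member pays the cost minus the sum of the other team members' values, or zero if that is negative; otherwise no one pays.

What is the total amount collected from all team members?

12

Total value 24 ≥ cost 19, so it is built.
Member 1: others sum to 22; max(0, 19 - 22) = 0.
Member 2: others sum to 8; max(0, 19 - 8) = 11.
Member 3: others sum to 18; max(0, 19 - 18) = 1.
Total collected = 0 + 11 + 1 = 12.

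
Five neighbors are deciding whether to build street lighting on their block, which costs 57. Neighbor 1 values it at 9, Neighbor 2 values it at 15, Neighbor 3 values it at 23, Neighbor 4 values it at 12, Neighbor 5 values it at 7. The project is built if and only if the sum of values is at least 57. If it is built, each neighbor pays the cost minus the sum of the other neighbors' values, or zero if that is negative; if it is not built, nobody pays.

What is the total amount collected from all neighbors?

Total value 66 ≥ cost 57, so it is built.
Neighbor 1: others sum to 57; max(0, 57 - 57) = 0.
Neighbor 2: others sum to 51; max(0, 57 - 51) = 6.
Neighbor 3: others sum to 43; max(0, 57 - 43) = 14.
Neighbor 4: others sum to 54; max(0, 57 - 54) = 3.
Neighbor 5: others sum to 59; max(0, 57 - 59) = 0.
Total collected = 0 + 6 + 14 + 3 + 0 = 23.

23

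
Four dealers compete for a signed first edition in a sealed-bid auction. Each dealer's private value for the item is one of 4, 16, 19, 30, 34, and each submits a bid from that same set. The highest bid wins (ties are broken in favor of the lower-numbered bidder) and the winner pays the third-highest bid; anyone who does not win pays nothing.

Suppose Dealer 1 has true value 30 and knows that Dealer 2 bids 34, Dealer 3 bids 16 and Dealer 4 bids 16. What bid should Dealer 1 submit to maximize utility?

Bid 4: loses, pays 0, utility 0.
Bid 16: loses, pays 0, utility 0.
Bid 19: loses, pays 0, utility 0.
Bid 30: loses, pays 0, utility 0.
Bid 34: wins, pays 16, utility 30 - 16 = 14.
The best choice is 34 with utility 14.

34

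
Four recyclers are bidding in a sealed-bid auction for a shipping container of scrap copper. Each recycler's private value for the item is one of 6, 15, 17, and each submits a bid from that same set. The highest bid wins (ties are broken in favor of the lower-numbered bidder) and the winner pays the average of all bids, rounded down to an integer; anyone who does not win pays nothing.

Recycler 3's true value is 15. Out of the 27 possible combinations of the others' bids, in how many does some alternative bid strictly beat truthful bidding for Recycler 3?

8

Others bid (6, 6, 17): truth gives 0; bid 17 gives 4 > 0. Violating.
Others bid (6, 15, 6): truth gives 0; bid 17 gives 4 > 0. Violating.
Others bid (6, 15, 15): truth gives 0; bid 17 gives 2 > 0. Violating.
Others bid (6, 15, 17): truth gives 0; bid 17 gives 2 > 0. Violating.
Others bid (6, 6, 6): truth gives 7; no alternative beats it.
Others bid (6, 6, 15): truth gives 5; no alternative beats it.
(Checking all 27 profiles: 8 have a profitable deviation, 19 do not.)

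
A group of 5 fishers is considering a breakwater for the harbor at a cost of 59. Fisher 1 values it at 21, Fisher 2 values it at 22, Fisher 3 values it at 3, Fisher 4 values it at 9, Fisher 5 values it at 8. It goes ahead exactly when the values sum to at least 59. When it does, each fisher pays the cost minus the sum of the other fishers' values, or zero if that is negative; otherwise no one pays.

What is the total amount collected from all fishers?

Total value 63 ≥ cost 59, so it is built.
Fisher 1: others sum to 42; max(0, 59 - 42) = 17.
Fisher 2: others sum to 41; max(0, 59 - 41) = 18.
Fisher 3: others sum to 60; max(0, 59 - 60) = 0.
Fisher 4: others sum to 54; max(0, 59 - 54) = 5.
Fisher 5: others sum to 55; max(0, 59 - 55) = 4.
Total collected = 17 + 18 + 0 + 5 + 4 = 44.

44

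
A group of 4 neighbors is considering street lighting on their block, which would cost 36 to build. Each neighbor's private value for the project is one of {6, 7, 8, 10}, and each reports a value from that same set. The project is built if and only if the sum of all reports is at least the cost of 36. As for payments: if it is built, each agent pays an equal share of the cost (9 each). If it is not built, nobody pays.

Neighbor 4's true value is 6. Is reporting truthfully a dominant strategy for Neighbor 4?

Check each profile of the others' reports and compare truth against every alternative report.
Others report (10, 10, 10): truth gives -3, best alternative gives -3.
Others report (6, 6, 6): truth gives 0, best alternative gives 0.
Others report (6, 6, 7): truth gives 0, best alternative gives 0.
Others report (6, 6, 8): truth gives 0, best alternative gives 0.
Others report (6, 6, 10): truth gives 0, best alternative gives 0.
Others report (6, 7, 6): truth gives 0, best alternative gives 0.
(Remaining 58 profiles checked similarly; truth is weakly best in each.)
In every case the truthful report is at least as good as any alternative, so it is a dominant strategy.

Yes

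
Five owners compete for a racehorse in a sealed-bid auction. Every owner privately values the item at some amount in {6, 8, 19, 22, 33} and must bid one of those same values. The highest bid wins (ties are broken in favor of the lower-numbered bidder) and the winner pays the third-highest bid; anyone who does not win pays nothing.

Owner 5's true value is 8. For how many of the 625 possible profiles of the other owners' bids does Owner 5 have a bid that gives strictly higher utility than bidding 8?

Others bid (6, 6, 6, 8): truth gives 0; bid 19 gives 2 > 0. Violating.
Others bid (6, 6, 6, 19): truth gives 0; bid 22 gives 2 > 0. Violating.
Others bid (6, 6, 6, 22): truth gives 0; bid 33 gives 2 > 0. Violating.
Others bid (6, 6, 8, 6): truth gives 0; bid 19 gives 2 > 0. Violating.
Others bid (6, 6, 6, 6): truth gives 2; no alternative beats it.
Others bid (6, 6, 6, 33): truth gives 0; no alternative beats it.
(Checking all 625 profiles: 12 have a profitable deviation, 613 do not.)

12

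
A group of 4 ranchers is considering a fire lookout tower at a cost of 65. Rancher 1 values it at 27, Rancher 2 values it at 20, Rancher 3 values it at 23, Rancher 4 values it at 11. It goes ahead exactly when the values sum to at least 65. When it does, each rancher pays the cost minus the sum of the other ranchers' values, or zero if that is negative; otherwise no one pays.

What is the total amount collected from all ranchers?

Total value 81 ≥ cost 65, so it is built.
Rancher 1: others sum to 54; max(0, 65 - 54) = 11.
Rancher 2: others sum to 61; max(0, 65 - 61) = 4.
Rancher 3: others sum to 58; max(0, 65 - 58) = 7.
Rancher 4: others sum to 70; max(0, 65 - 70) = 0.
Total collected = 11 + 4 + 7 + 0 = 22.

22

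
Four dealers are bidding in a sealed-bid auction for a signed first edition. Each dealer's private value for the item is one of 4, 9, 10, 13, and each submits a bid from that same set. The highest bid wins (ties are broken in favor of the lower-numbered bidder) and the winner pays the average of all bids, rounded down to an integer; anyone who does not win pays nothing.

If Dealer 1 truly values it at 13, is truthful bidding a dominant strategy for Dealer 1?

No

Consider the case where Dealer 2 bids 4, Dealer 3 bids 4 and Dealer 4 bids 4.
Truthful bid 13: wins, pays 6, utility 13 - 6 = 7.
Bid 4 instead: wins, pays 4, utility 13 - 4 = 9.
Since 9 > 7, bidding 4 is strictly better here, so truthful bidding is not dominant.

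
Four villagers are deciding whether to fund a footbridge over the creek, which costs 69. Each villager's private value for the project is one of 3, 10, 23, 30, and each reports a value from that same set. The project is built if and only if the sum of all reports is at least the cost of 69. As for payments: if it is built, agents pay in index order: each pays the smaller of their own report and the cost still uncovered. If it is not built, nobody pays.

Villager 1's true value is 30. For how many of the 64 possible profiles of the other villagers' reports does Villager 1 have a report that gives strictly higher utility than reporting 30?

Others report (3, 23, 23): truth gives 0; report 23 gives 7 > 0. Violating.
Others report (3, 23, 30): truth gives 0; report 23 gives 7 > 0. Violating.
Others report (3, 30, 23): truth gives 0; report 23 gives 7 > 0. Violating.
Others report (3, 30, 30): truth gives 0; report 10 gives 20 > 0. Violating.
Others report (3, 3, 3): truth gives 0; no alternative beats it.
Others report (3, 3, 10): truth gives 0; no alternative beats it.
(Checking all 64 profiles: 35 have a profitable deviation, 29 do not.)

35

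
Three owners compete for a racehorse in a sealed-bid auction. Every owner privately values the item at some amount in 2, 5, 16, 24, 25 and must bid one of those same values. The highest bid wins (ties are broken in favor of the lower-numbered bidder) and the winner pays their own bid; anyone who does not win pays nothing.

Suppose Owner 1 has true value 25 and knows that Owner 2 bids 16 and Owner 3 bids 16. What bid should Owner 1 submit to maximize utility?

16

Bid 2: loses, pays 0, utility 0.
Bid 5: loses, pays 0, utility 0.
Bid 16: wins, pays 16, utility 25 - 16 = 9.
Bid 24: wins, pays 24, utility 25 - 24 = 1.
Bid 25: wins, pays 25, utility 25 - 25 = 0.
The best choice is 16 with utility 9.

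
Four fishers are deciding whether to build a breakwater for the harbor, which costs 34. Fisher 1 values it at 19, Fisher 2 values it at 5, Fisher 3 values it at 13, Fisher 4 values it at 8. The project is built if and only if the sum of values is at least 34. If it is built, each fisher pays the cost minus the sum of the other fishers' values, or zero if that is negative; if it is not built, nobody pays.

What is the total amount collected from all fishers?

Total value 45 ≥ cost 34, so it is built.
Fisher 1: others sum to 26; max(0, 34 - 26) = 8.
Fisher 2: others sum to 40; max(0, 34 - 40) = 0.
Fisher 3: others sum to 32; max(0, 34 - 32) = 2.
Fisher 4: others sum to 37; max(0, 34 - 37) = 0.
Total collected = 8 + 0 + 2 + 0 = 10.

10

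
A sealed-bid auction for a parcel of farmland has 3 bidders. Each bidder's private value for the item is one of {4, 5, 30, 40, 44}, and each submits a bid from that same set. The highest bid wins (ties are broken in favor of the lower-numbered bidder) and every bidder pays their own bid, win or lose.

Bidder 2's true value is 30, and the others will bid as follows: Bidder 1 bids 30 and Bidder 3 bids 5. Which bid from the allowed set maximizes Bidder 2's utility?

Bid 4: loses but pays 4, utility -4.
Bid 5: loses but pays 5, utility -5.
Bid 30: loses but pays 30, utility -30.
Bid 40: wins, pays 40, utility 30 - 40 = -10.
Bid 44: wins, pays 44, utility 30 - 44 = -14.
The best choice is 4 with utility -4.

4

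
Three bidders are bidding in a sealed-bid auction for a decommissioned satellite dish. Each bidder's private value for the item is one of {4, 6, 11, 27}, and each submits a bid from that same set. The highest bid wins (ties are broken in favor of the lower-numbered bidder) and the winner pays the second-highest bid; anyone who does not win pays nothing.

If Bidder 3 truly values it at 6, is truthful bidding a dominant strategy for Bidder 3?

Check each profile of the others' bids and compare truth against every alternative bid.
Others bid (4, 4): truth gives 2, best alternative gives 2.
Others bid (4, 6): truth gives 0, best alternative gives 0.
Others bid (4, 11): truth gives 0, best alternative gives 0.
Others bid (4, 27): truth gives 0, best alternative gives 0.
Others bid (6, 4): truth gives 0, best alternative gives 0.
Others bid (6, 6): truth gives 0, best alternative gives 0.
(Remaining 10 profiles checked similarly; truth is weakly best in each.)
In every case the truthful bid is at least as good as any alternative, so it is a dominant strategy.

Yes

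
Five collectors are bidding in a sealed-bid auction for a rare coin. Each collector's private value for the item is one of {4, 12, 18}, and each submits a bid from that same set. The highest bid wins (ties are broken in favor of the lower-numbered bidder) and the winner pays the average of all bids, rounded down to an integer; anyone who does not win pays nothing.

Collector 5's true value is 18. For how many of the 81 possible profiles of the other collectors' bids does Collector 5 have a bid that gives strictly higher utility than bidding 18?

Others bid (4, 4, 4, 4): truth gives 12; bid 12 gives 13 > 12. Violating.
Others bid (4, 4, 4, 12): truth gives 10; no alternative beats it.
Others bid (4, 4, 4, 18): truth gives 0; no alternative beats it.
(Checking all 81 profiles: 1 has a profitable deviation, 80 do not.)

1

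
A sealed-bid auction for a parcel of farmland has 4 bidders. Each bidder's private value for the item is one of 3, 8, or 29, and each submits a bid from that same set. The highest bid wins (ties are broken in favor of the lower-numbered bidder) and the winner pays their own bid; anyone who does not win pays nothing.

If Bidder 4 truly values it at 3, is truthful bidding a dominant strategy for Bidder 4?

Yes

Check each profile of the others' bids and compare truth against every alternative bid.
Others bid (3, 3, 3): truth gives 0, best alternative gives -5.
Others bid (3, 3, 8): truth gives 0, best alternative gives 0.
Others bid (3, 3, 29): truth gives 0, best alternative gives 0.
Others bid (3, 8, 3): truth gives 0, best alternative gives 0.
Others bid (3, 8, 8): truth gives 0, best alternative gives 0.
Others bid (3, 8, 29): truth gives 0, best alternative gives 0.
(Remaining 21 profiles checked similarly; truth is weakly best in each.)
In every case the truthful bid is at least as good as any alternative, so it is a dominant strategy.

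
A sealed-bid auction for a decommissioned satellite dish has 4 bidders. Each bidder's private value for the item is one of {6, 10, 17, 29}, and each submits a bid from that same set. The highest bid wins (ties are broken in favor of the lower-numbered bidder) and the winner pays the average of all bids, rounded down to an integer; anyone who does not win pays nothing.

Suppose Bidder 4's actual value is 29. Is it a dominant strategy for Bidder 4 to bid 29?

No

Consider the case where Bidder 1 bids 6, Bidder 2 bids 6 and Bidder 3 bids 6.
Truthful bid 29: wins, pays 11, utility 29 - 11 = 18.
Bid 10 instead: wins, pays 7, utility 29 - 7 = 22.
Since 22 > 18, bidding 10 is strictly better here, so truthful bidding is not dominant.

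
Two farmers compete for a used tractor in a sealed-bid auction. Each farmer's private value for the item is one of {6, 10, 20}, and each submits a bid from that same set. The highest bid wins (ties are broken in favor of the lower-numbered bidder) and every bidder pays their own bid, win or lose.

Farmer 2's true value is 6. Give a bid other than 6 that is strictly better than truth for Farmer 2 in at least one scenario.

10

Suppose Farmer 1 bids 6.
Bid 6: loses but pays 6, utility -6.
Bid 10: wins, pays 10, utility 6 - 10 = -4.
So bidding 10 beats truth here (-4 > -6).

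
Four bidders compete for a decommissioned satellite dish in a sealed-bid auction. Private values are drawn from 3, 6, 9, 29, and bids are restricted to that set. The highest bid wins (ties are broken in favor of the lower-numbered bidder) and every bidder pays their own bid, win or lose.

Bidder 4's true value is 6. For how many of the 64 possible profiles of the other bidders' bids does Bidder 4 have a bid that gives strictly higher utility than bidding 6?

63

Others bid (3, 3, 6): truth gives -6; bid 3 gives -3 > -6. Violating.
Others bid (3, 3, 9): truth gives -6; bid 3 gives -3 > -6. Violating.
Others bid (3, 3, 29): truth gives -6; bid 3 gives -3 > -6. Violating.
Others bid (3, 6, 3): truth gives -6; bid 3 gives -3 > -6. Violating.
Others bid (3, 3, 3): truth gives 0; no alternative beats it.
(Checking all 64 profiles: 63 have a profitable deviation, 1 does not.)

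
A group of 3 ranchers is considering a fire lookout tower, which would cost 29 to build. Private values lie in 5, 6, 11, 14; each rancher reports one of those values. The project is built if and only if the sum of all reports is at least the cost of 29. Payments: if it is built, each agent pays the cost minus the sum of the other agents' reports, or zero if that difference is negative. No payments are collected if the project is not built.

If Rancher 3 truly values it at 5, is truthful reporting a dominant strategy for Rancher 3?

Yes

Check each profile of the others' reports and compare truth against every alternative report.
Others report (14, 14): truth gives 4, best alternative gives 4.
Others report (11, 14): truth gives 1, best alternative gives 1.
Others report (14, 11): truth gives 1, best alternative gives 1.
Others report (5, 5): truth gives 0, best alternative gives 0.
Others report (5, 6): truth gives 0, best alternative gives 0.
Others report (5, 11): truth gives 0, best alternative gives 0.
(Remaining 10 profiles checked similarly; truth is weakly best in each.)
In every case the truthful report is at least as good as any alternative, so it is a dominant strategy.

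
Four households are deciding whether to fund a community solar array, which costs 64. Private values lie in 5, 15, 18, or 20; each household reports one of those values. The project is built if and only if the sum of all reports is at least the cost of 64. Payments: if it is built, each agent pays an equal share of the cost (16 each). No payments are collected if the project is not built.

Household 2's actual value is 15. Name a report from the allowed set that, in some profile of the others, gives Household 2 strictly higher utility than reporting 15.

Suppose Household 1 reports 15, Household 3 reports 15 and Household 4 reports 20.
Report 15: project built, pays 16, utility 15 - 16 = -1.
Report 5: project not built, utility 0.
So reporting 5 beats truth here (0 > -1).

5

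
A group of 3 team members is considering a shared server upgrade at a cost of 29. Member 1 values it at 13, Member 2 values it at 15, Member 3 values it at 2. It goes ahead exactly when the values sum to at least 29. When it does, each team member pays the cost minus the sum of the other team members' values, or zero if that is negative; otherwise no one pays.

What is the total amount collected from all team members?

27

Total value 30 ≥ cost 29, so it is built.
Member 1: others sum to 17; max(0, 29 - 17) = 12.
Member 2: others sum to 15; max(0, 29 - 15) = 14.
Member 3: others sum to 28; max(0, 29 - 28) = 1.
Total collected = 12 + 14 + 1 = 27.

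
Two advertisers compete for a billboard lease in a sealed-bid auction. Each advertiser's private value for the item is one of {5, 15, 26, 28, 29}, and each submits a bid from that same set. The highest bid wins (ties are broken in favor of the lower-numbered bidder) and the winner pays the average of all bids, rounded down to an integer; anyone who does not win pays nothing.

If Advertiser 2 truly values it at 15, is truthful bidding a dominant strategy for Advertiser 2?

Check each profile of the others' bids and compare truth against every alternative bid.
Others bid (5): truth gives 5, best alternative gives 0.
Others bid (15): truth gives 0, best alternative gives 0.
Others bid (26): truth gives 0, best alternative gives 0.
Others bid (28): truth gives 0, best alternative gives 0.
Others bid (29): truth gives 0, best alternative gives 0.
In every case the truthful bid is at least as good as any alternative, so it is a dominant strategy.

Yes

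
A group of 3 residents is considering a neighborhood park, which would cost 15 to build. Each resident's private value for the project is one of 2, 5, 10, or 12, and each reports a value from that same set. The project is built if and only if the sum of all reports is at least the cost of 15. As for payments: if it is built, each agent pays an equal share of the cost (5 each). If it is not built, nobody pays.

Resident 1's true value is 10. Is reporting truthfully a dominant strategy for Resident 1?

No

Consider the case where Resident 2 reports 2 and Resident 3 reports 2.
Truthful report 10: project not built, utility 0.
Report 12 instead: project built, pays 5, utility 10 - 5 = 5.
Since 5 > 0, reporting 12 is strictly better here, so truthful reporting is not dominant.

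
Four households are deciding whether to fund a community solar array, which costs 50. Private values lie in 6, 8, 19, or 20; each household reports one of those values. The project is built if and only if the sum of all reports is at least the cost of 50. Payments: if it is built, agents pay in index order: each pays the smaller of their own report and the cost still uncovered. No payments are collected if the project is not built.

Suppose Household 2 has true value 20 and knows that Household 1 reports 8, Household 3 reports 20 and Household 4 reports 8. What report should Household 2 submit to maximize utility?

19

Report 6: project not built, utility 0.
Report 8: project not built, utility 0.
Report 19: project built, pays 19, utility 20 - 19 = 1.
Report 20: project built, pays 20, utility 20 - 20 = 0.
The best choice is 19 with utility 1.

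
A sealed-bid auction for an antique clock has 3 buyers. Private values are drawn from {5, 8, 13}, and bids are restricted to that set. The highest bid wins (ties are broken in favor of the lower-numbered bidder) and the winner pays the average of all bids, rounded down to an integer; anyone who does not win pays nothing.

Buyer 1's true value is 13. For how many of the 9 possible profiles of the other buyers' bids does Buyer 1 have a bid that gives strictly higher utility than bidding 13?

4

Others bid (5, 5): truth gives 6; bid 5 gives 8 > 6. Violating.
Others bid (5, 8): truth gives 5; bid 8 gives 6 > 5. Violating.
Others bid (8, 5): truth gives 5; bid 8 gives 6 > 5. Violating.
Others bid (8, 8): truth gives 4; bid 8 gives 5 > 4. Violating.
Others bid (5, 13): truth gives 3; no alternative beats it.
Others bid (8, 13): truth gives 2; no alternative beats it.
(Checking all 9 profiles: 4 have a profitable deviation, 5 do not.)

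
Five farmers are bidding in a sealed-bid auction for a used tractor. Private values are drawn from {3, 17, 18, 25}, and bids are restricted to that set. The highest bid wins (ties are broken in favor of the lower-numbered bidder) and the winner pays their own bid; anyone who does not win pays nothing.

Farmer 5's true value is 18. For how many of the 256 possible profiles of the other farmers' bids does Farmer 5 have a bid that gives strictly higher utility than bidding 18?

1

Others bid (3, 3, 3, 3): truth gives 0; bid 17 gives 1 > 0. Violating.
Others bid (3, 3, 3, 17): truth gives 0; no alternative beats it.
Others bid (3, 3, 3, 18): truth gives 0; no alternative beats it.
(Checking all 256 profiles: 1 has a profitable deviation, 255 do not.)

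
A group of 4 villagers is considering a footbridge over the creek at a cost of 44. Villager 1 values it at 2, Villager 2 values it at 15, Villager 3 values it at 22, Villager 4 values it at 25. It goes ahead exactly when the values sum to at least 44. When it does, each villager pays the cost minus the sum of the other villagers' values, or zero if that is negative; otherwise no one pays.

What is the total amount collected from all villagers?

Total value 64 ≥ cost 44, so it is built.
Villager 1: others sum to 62; max(0, 44 - 62) = 0.
Villager 2: others sum to 49; max(0, 44 - 49) = 0.
Villager 3: others sum to 42; max(0, 44 - 42) = 2.
Villager 4: others sum to 39; max(0, 44 - 39) = 5.
Total collected = 0 + 0 + 2 + 5 = 7.

7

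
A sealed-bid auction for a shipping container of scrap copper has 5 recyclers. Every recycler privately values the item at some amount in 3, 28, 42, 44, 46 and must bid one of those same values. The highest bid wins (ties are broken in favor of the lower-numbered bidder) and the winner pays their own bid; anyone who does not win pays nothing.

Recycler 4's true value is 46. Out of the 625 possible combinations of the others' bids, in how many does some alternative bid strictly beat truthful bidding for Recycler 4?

108

Others bid (3, 3, 3, 3): truth gives 0; bid 28 gives 18 > 0. Violating.
Others bid (3, 3, 3, 28): truth gives 0; bid 28 gives 18 > 0. Violating.
Others bid (3, 3, 3, 42): truth gives 0; bid 42 gives 4 > 0. Violating.
Others bid (3, 3, 3, 44): truth gives 0; bid 44 gives 2 > 0. Violating.
Others bid (3, 3, 3, 46): truth gives 0; no alternative beats it.
Others bid (3, 3, 28, 46): truth gives 0; no alternative beats it.
(Checking all 625 profiles: 108 have a profitable deviation, 517 do not.)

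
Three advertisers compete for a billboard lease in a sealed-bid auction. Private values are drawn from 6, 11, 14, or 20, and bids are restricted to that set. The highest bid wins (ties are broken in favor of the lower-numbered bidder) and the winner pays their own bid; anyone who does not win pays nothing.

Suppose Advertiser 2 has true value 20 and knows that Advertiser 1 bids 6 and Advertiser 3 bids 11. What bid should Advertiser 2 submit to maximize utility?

11

Bid 6: loses, pays 0, utility 0.
Bid 11: wins, pays 11, utility 20 - 11 = 9.
Bid 14: wins, pays 14, utility 20 - 14 = 6.
Bid 20: wins, pays 20, utility 20 - 20 = 0.
The best choice is 11 with utility 9.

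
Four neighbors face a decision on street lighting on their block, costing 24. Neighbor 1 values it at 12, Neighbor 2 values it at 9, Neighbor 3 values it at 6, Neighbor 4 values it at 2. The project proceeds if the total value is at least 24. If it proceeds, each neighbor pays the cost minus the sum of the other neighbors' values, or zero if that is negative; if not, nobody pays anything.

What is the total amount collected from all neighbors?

12

Total value 29 ≥ cost 24, so it is built.
Neighbor 1: others sum to 17; max(0, 24 - 17) = 7.
Neighbor 2: others sum to 20; max(0, 24 - 20) = 4.
Neighbor 3: others sum to 23; max(0, 24 - 23) = 1.
Neighbor 4: others sum to 27; max(0, 24 - 27) = 0.
Total collected = 7 + 4 + 1 + 0 = 12.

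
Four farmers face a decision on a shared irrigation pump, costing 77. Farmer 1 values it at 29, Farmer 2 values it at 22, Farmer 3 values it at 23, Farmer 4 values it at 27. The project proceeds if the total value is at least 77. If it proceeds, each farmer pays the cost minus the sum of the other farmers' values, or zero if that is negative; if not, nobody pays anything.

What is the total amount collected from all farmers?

8

Total value 101 ≥ cost 77, so it is built.
Farmer 1: others sum to 72; max(0, 77 - 72) = 5.
Farmer 2: others sum to 79; max(0, 77 - 79) = 0.
Farmer 3: others sum to 78; max(0, 77 - 78) = 0.
Farmer 4: others sum to 74; max(0, 77 - 74) = 3.
Total collected = 5 + 0 + 0 + 3 = 8.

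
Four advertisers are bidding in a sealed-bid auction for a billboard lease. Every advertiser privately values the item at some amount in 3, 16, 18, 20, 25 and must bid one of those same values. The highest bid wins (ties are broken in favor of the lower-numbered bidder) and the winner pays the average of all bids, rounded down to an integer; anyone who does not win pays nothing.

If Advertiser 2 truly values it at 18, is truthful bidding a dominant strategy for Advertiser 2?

No

Consider the case where Advertiser 1 bids 3, Advertiser 3 bids 3 and Advertiser 4 bids 16.
Truthful bid 18: wins, pays 10, utility 18 - 10 = 8.
Bid 16 instead: wins, pays 9, utility 18 - 9 = 9.
Since 9 > 8, bidding 16 is strictly better here, so truthful bidding is not dominant.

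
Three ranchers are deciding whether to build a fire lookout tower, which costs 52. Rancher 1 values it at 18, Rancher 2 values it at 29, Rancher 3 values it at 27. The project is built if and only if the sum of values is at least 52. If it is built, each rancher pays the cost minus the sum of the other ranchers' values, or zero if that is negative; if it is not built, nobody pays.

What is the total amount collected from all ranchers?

12

Total value 74 ≥ cost 52, so it is built.
Rancher 1: others sum to 56; max(0, 52 - 56) = 0.
Rancher 2: others sum to 45; max(0, 52 - 45) = 7.
Rancher 3: others sum to 47; max(0, 52 - 47) = 5.
Total collected = 0 + 7 + 5 = 12.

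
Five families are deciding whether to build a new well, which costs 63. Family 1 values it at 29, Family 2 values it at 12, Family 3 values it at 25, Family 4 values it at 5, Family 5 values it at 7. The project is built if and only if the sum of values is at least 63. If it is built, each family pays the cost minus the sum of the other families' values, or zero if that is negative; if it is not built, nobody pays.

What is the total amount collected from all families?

Total value 78 ≥ cost 63, so it is built.
Family 1: others sum to 49; max(0, 63 - 49) = 14.
Family 2: others sum to 66; max(0, 63 - 66) = 0.
Family 3: others sum to 53; max(0, 63 - 53) = 10.
Family 4: others sum to 73; max(0, 63 - 73) = 0.
Family 5: others sum to 71; max(0, 63 - 71) = 0.
Total collected = 14 + 0 + 10 + 0 + 0 = 24.

24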